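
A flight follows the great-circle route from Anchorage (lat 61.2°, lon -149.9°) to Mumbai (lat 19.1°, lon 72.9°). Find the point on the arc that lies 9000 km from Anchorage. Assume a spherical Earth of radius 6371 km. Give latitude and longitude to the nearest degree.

Convert each endpoint to a unit vector on the sphere (x = cos φ cos λ, y = cos φ sin λ, z = sin φ).
The central angle between the endpoints is δ = arccos(p₁·p₂) ≈ 1.618 rad (92.7°). The total great-circle distance is δ·R ≈ 1.618 × 6371 ≈ 10309 km, so the target fraction is f = 9000/10309 ≈ 0.873.
Interpolate at f ≈ 0.873 with slerp weights a = sin((1−f)δ)/sin δ ≈ 0.204, b = sin(fδ)/sin δ ≈ 0.989.
p = a·p₁ + b·p₂ ≈ (0.190, 0.844, 0.502); φ = arcsin(p_z) ≈ 30.16°, λ = atan2(p_y, p_x) ≈ 77.33°.

≈ lat 30°, lon 77°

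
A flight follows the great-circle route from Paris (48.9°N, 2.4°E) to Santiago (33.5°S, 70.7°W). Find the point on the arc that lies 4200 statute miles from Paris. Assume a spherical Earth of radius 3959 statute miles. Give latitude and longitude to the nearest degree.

Convert each endpoint to a unit vector on the sphere (x = cos φ cos λ, y = cos φ sin λ, z = sin φ).
The central angle between the endpoints is δ = arccos(p₁·p₂) ≈ 1.830 rad (104.9°). The total great-circle distance is δ·R ≈ 1.830 × 3959 ≈ 7246 mi, so the target fraction is f = 4200/7246 ≈ 0.580.
Interpolate at f ≈ 0.580 with slerp weights a = sin((1−f)δ)/sin δ ≈ 0.720, b = sin(fδ)/sin δ ≈ 0.903.
p = a·p₁ + b·p₂ ≈ (0.722, -0.691, 0.044); φ = arcsin(p_z) ≈ 2.52°, λ = atan2(p_y, p_x) ≈ -43.75°.

≈ 3°N, 44°W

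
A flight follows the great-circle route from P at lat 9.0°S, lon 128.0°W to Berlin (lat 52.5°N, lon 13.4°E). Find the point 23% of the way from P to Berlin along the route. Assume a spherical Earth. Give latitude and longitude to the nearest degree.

≈ lat 17°N, lon 114°W

Convert each endpoint to a unit vector on the sphere (x = cos φ cos λ, y = cos φ sin λ, z = sin φ).
The central angle between the endpoints is δ = arccos(p₁·p₂) ≈ 2.207 rad (126.4°).
Interpolate at f = 0.23 with slerp weights a = sin((1−f)δ)/sin δ ≈ 1.233, b = sin(fδ)/sin δ ≈ 0.604.
p = a·p₁ + b·p₂ ≈ (-0.392, -0.874, 0.286); φ = arcsin(p_z) ≈ 16.65°, λ = atan2(p_y, p_x) ≈ -114.14°.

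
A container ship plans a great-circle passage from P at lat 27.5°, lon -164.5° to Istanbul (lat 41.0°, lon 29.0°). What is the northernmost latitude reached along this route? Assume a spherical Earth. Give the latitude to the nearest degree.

≈ 80°

The great circle lies in the plane with unit normal n̂ = (p₁ × p₂)/|p₁ × p₂|.
Here n̂_z ≈ -0.167; the vertex latitude is φ_max = arccos|n̂_z| ≈ 80.4°.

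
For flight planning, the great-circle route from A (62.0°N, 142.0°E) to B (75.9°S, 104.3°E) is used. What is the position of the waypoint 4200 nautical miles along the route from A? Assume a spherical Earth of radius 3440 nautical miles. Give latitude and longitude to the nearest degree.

The haversine formula gives a central angle δ ≈ 2.443 rad (140.0°) between the endpoints. The total great-circle distance is δ·R ≈ 2.443 × 3440 ≈ 8404 nmi, so the target fraction is f = 4200/8404 ≈ 0.500.
Interpolate at f ≈ 0.500 with slerp weights a = sin((1−f)δ)/sin δ ≈ 1.462, b = sin(fδ)/sin δ ≈ 1.461.
p = a·p₁ + b·p₂ ≈ (-0.629, 0.767, -0.126); φ = arcsin(p_z) ≈ -7.26°, λ = atan2(p_y, p_x) ≈ 129.33°.

≈ (7°S, 129°E)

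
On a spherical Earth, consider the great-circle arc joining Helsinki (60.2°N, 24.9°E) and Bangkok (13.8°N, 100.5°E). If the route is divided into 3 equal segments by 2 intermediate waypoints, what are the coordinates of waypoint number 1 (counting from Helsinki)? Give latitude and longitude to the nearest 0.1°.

≈ (50.9°N, 64.1°E)

The haversine formula gives a central angle δ ≈ 1.238 rad (70.9°) between the endpoints.
Interpolate at f = 1/3 with slerp weights a = sin((1−f)δ)/sin δ ≈ 0.777, b = sin(fδ)/sin δ ≈ 0.424.
p = a·p₁ + b·p₂ ≈ (0.275, 0.568, 0.776); φ = arcsin(p_z) ≈ 50.87°, λ = atan2(p_y, p_x) ≈ 64.13°.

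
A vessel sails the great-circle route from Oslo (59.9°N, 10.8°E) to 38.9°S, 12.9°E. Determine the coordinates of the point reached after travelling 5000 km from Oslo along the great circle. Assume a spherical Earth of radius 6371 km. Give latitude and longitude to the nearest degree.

≈ 15°N, 12°E

Write both endpoints as unit vectors p₁, p₂ with components (cos φ cos λ, cos φ sin λ, sin φ).
The central angle between the endpoints is δ = arccos(p₁·p₂) ≈ 1.725 rad (98.8°). The total great-circle distance is δ·R ≈ 1.725 × 6371 ≈ 10988 km, so the target fraction is f = 5000/10988 ≈ 0.455.
Interpolate at f ≈ 0.455 with slerp weights a = sin((1−f)δ)/sin δ ≈ 0.817, b = sin(fδ)/sin δ ≈ 0.715.
p = a·p₁ + b·p₂ ≈ (0.945, 0.201, 0.258); φ = arcsin(p_z) ≈ 14.94°, λ = atan2(p_y, p_x) ≈ 12.01°.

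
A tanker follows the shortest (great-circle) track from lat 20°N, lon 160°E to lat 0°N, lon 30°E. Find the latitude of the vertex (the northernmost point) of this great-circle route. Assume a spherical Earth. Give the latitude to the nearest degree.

The great circle lies in the plane with unit normal n̂ = (p₁ × p₂)/|p₁ × p₂|.
Here n̂_z ≈ -0.903; the vertex latitude is φ_max = arccos|n̂_z| ≈ 25.4°.
Check via Clairaut: cos φ_max = |cos φ₁| · sin C = cos(20.0°)·sin(74.0°) ≈ 0.903, again giving ≈ 25.4°.

≈ 25°N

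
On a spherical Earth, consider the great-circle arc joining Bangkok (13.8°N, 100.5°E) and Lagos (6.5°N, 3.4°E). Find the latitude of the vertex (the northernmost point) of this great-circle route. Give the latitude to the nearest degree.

≈ 16°N

The great circle lies in the plane with unit normal n̂ = (p₁ × p₂)/|p₁ × p₂|.
Here n̂_z ≈ -0.962; the vertex latitude is φ_max = arccos|n̂_z| ≈ 15.9°.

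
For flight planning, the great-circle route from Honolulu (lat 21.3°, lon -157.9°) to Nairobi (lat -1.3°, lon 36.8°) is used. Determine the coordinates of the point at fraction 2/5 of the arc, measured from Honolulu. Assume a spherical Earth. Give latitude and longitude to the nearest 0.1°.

Convert each endpoint to a unit vector on the sphere (x = cos φ cos λ, y = cos φ sin λ, z = sin φ).
The central angle between the endpoints is δ = arccos(p₁·p₂) ≈ 2.712 rad (155.4°).
Interpolate at f = 2/5 with slerp weights a = sin((1−f)δ)/sin δ ≈ 2.398, b = sin(fδ)/sin δ ≈ 2.124.
p = a·p₁ + b·p₂ ≈ (-0.370, 0.431, 0.823); φ = arcsin(p_z) ≈ 55.38°, λ = atan2(p_y, p_x) ≈ 130.62°.

≈ lat 55.4°, lon 130.6°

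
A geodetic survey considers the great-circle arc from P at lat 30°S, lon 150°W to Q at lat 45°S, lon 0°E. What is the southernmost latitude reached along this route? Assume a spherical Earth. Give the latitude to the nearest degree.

≈ 72°S

The great circle lies in the plane with unit normal n̂ = (p₁ × p₂)/|p₁ × p₂|.
Here n̂_z ≈ +0.311; the vertex latitude is φ_max = arccos|n̂_z| ≈ 71.9°.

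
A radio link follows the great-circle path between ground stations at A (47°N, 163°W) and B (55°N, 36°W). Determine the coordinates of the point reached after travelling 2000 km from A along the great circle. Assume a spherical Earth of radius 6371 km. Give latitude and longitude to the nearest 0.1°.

≈ (61.5°N, 144.4°W)

The haversine formula gives a central angle δ ≈ 1.199 rad (68.7°) between the endpoints. The total great-circle distance is δ·R ≈ 1.199 × 6371 ≈ 7636 km, so the target fraction is f = 2000/7636 ≈ 0.262.
Interpolate at f ≈ 0.262 with slerp weights a = sin((1−f)δ)/sin δ ≈ 0.831, b = sin(fδ)/sin δ ≈ 0.331.
p = a·p₁ + b·p₂ ≈ (-0.388, -0.277, 0.879); φ = arcsin(p_z) ≈ 61.52°, λ = atan2(p_y, p_x) ≈ -144.43°.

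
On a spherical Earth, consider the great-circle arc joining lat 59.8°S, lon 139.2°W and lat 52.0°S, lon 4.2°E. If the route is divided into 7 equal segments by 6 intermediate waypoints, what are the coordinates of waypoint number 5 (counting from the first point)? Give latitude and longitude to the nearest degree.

≈ lat 69°S, lon 13°W

Convert each endpoint to a unit vector on the sphere (x = cos φ cos λ, y = cos φ sin λ, z = sin φ).
The central angle between the endpoints is δ = arccos(p₁·p₂) ≈ 1.124 rad (64.4°).
Interpolate at f = 5/7 with slerp weights a = sin((1−f)δ)/sin δ ≈ 0.350, b = sin(fδ)/sin δ ≈ 0.798.
p = a·p₁ + b·p₂ ≈ (0.356, -0.079, -0.931); φ = arcsin(p_z) ≈ -68.58°, λ = atan2(p_y, p_x) ≈ -12.51°.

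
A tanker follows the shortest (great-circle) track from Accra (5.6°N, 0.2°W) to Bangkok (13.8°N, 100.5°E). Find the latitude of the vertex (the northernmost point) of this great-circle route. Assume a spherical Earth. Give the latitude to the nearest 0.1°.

The great circle lies in the plane with unit normal n̂ = (p₁ × p₂)/|p₁ × p₂|.
Here n̂_z ≈ +0.961; the vertex latitude is φ_max = arccos|n̂_z| ≈ 16.0°.
Check via Clairaut: cos φ_max = |cos φ₁| · sin C = cos(5.6°)·sin(75.0°) ≈ 0.961, again giving ≈ 16.0°.

≈ 16.0°N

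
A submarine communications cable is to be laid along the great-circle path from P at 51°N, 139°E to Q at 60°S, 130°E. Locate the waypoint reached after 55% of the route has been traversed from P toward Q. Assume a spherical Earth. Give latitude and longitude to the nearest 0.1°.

Write both endpoints as unit vectors p₁, p₂ with components (cos φ cos λ, cos φ sin λ, sin φ).
The central angle between the endpoints is δ = arccos(p₁·p₂) ≈ 1.941 rad (111.2°).
Interpolate at f = 0.55 with slerp weights a = sin((1−f)δ)/sin δ ≈ 0.823, b = sin(fδ)/sin δ ≈ 0.940.
p = a·p₁ + b·p₂ ≈ (-0.693, 0.700, -0.175); φ = arcsin(p_z) ≈ -10.07°, λ = atan2(p_y, p_x) ≈ 134.72°.

≈ 10.1°S, 134.7°E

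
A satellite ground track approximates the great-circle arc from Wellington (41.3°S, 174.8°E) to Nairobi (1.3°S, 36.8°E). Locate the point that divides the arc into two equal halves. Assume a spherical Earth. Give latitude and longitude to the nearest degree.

The haversine formula gives a central angle δ ≈ 2.145 rad (122.9°) between the endpoints.
Interpolate at f = 1/2 with slerp weights a = sin((1−f)δ)/sin δ ≈ 1.046, b = sin(fδ)/sin δ ≈ 1.046.
p = a·p₁ + b·p₂ ≈ (0.055, 0.698, -0.714); φ = arcsin(p_z) ≈ -45.58°, λ = atan2(p_y, p_x) ≈ 85.51°.

≈ 46°S, 86°E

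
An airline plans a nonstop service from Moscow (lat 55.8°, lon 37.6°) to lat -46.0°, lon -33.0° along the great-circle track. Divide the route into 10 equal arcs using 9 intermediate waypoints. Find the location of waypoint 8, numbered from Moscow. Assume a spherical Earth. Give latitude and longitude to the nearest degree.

Write both endpoints as unit vectors p₁, p₂ with components (cos φ cos λ, cos φ sin λ, sin φ).
The central angle between the endpoints is δ = arccos(p₁·p₂) ≈ 2.055 rad (117.7°).
Interpolate at f = 8/10 with slerp weights a = sin((1−f)δ)/sin δ ≈ 0.451, b = sin(fδ)/sin δ ≈ 1.127.
p = a·p₁ + b·p₂ ≈ (0.857, -0.272, -0.437); φ = arcsin(p_z) ≈ -25.93°, λ = atan2(p_y, p_x) ≈ -17.57°.

≈ lat -26°, lon -18°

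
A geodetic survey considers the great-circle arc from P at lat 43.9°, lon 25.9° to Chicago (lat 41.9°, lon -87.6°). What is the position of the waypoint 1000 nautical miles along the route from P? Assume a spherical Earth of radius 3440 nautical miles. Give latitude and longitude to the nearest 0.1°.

≈ lat 54.2°, lon 5.7°

The haversine formula gives a central angle δ ≈ 1.319 rad (75.6°) between the endpoints. The total great-circle distance is δ·R ≈ 1.319 × 3440 ≈ 4537 nmi, so the target fraction is f = 1000/4537 ≈ 0.220.
Interpolate at f ≈ 0.220 with slerp weights a = sin((1−f)δ)/sin δ ≈ 0.884, b = sin(fδ)/sin δ ≈ 0.296.
p = a·p₁ + b·p₂ ≈ (0.582, 0.058, 0.811); φ = arcsin(p_z) ≈ 54.18°, λ = atan2(p_y, p_x) ≈ 5.71°.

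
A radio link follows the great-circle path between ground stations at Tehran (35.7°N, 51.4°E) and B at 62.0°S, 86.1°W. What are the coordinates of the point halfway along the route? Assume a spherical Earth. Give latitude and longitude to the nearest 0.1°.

Write both endpoints as unit vectors p₁, p₂ with components (cos φ cos λ, cos φ sin λ, sin φ).
The central angle between the endpoints is δ = arccos(p₁·p₂) ≈ 2.492 rad (142.8°).
Interpolate at f = 1/2 with slerp weights a = sin((1−f)δ)/sin δ ≈ 1.567, b = sin(fδ)/sin δ ≈ 1.567.
p = a·p₁ + b·p₂ ≈ (0.844, 0.261, -0.469); φ = arcsin(p_z) ≈ -27.98°, λ = atan2(p_y, p_x) ≈ 17.16°.

≈ 28.0°S, 17.2°E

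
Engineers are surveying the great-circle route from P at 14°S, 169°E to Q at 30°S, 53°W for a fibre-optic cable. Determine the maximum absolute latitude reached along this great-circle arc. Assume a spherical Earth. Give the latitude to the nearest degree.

The great circle lies in the plane with unit normal n̂ = (p₁ × p₂)/|p₁ × p₂|.
Here n̂_z ≈ +0.651; the vertex latitude is φ_max = arccos|n̂_z| ≈ 49.4°.
Check via Clairaut: cos φ_max = |cos φ₁| · sin C = cos(14.0°)·sin(137.9°) ≈ 0.651, again giving ≈ 49.4°.

≈ 49°S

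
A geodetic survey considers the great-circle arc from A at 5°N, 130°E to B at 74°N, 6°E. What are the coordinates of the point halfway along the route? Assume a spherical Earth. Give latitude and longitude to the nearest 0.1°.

Convert each endpoint to a unit vector on the sphere (x = cos φ cos λ, y = cos φ sin λ, z = sin φ).
The central angle between the endpoints is δ = arccos(p₁·p₂) ≈ 1.641 rad (94.0°).
Interpolate at f = 1/2 with slerp weights a = sin((1−f)δ)/sin δ ≈ 0.733, b = sin(fδ)/sin δ ≈ 0.733.
p = a·p₁ + b·p₂ ≈ (-0.268, 0.581, 0.769); φ = arcsin(p_z) ≈ 50.23°, λ = atan2(p_y, p_x) ≈ 114.82°.

≈ 50.2°N, 114.8°E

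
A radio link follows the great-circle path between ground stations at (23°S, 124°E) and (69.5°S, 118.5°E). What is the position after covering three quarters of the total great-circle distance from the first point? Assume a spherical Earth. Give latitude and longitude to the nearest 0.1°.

Convert each endpoint to a unit vector on the sphere (x = cos φ cos λ, y = cos φ sin λ, z = sin φ).
The central angle between the endpoints is δ = arccos(p₁·p₂) ≈ 0.814 rad (46.6°).
Interpolate at f = 3/4 with slerp weights a = sin((1−f)δ)/sin δ ≈ 0.278, b = sin(fδ)/sin δ ≈ 0.788.
p = a·p₁ + b·p₂ ≈ (-0.275, 0.455, -0.847); φ = arcsin(p_z) ≈ -57.90°, λ = atan2(p_y, p_x) ≈ 121.15°.

≈ (57.9°S, 121.1°E)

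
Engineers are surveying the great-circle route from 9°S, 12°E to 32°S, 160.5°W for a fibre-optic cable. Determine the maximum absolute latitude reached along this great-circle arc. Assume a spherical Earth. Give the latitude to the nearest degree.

The great circle lies in the plane with unit normal n̂ = (p₁ × p₂)/|p₁ × p₂|.
Here n̂_z ≈ -0.165; the vertex latitude is φ_max = arccos|n̂_z| ≈ 80.5°.
Check via Clairaut: cos φ_max = |cos φ₁| · sin C = cos(9.0°)·sin(170.4°) ≈ 0.165, again giving ≈ 80.5°.

≈ 81°S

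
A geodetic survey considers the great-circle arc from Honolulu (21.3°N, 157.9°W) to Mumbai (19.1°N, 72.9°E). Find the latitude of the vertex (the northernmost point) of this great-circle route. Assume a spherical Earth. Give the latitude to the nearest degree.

The great circle lies in the plane with unit normal n̂ = (p₁ × p₂)/|p₁ × p₂|.
Here n̂_z ≈ -0.759; the vertex latitude is φ_max = arccos|n̂_z| ≈ 40.6°.

≈ 41°N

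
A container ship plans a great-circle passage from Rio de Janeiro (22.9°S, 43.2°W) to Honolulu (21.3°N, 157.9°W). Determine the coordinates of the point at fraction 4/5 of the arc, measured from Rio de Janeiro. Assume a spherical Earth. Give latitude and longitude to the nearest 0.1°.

≈ 13.6°N, 134.1°W

Write both endpoints as unit vectors p₁, p₂ with components (cos φ cos λ, cos φ sin λ, sin φ).
The central angle between the endpoints is δ = arccos(p₁·p₂) ≈ 2.094 rad (120.0°).
Interpolate at f = 4/5 with slerp weights a = sin((1−f)δ)/sin δ ≈ 0.470, b = sin(fδ)/sin δ ≈ 1.148.
p = a·p₁ + b·p₂ ≈ (-0.676, -0.699, 0.234); φ = arcsin(p_z) ≈ 13.56°, λ = atan2(p_y, p_x) ≈ -134.05°.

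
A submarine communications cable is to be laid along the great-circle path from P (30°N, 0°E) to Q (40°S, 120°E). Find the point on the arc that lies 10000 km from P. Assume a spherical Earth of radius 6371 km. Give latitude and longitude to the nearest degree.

≈ (25°S, 75°E)

Write both endpoints as unit vectors p₁, p₂ with components (cos φ cos λ, cos φ sin λ, sin φ).
The central angle between the endpoints is δ = arccos(p₁·p₂) ≈ 2.282 rad (130.8°). The total great-circle distance is δ·R ≈ 2.282 × 6371 ≈ 14542 km, so the target fraction is f = 10000/14542 ≈ 0.688.
Interpolate at f ≈ 0.688 with slerp weights a = sin((1−f)δ)/sin δ ≈ 0.864, b = sin(fδ)/sin δ ≈ 1.321.
p = a·p₁ + b·p₂ ≈ (0.242, 0.876, -0.417); φ = arcsin(p_z) ≈ -24.65°, λ = atan2(p_y, p_x) ≈ 74.55°.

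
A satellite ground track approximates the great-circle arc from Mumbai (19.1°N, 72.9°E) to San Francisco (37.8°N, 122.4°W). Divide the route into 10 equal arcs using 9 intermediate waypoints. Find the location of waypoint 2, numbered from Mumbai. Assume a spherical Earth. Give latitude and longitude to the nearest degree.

≈ 42°N, 81°E

Write both endpoints as unit vectors p₁, p₂ with components (cos φ cos λ, cos φ sin λ, sin φ).
The central angle between the endpoints is δ = arccos(p₁·p₂) ≈ 2.117 rad (121.3°).
Interpolate at f = 2/10 with slerp weights a = sin((1−f)δ)/sin δ ≈ 1.162, b = sin(fδ)/sin δ ≈ 0.481.
p = a·p₁ + b·p₂ ≈ (0.119, 0.728, 0.675); φ = arcsin(p_z) ≈ 42.44°, λ = atan2(p_y, p_x) ≈ 80.71°.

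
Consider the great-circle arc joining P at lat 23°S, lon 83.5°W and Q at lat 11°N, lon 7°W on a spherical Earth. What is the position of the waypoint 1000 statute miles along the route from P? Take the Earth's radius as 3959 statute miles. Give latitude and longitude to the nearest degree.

≈ lat 18°S, lon 69°W

Write both endpoints as unit vectors p₁, p₂ with components (cos φ cos λ, cos φ sin λ, sin φ).
The central angle between the endpoints is δ = arccos(p₁·p₂) ≈ 1.434 rad (82.2°). The total great-circle distance is δ·R ≈ 1.434 × 3959 ≈ 5677 mi, so the target fraction is f = 1000/5677 ≈ 0.176.
Interpolate at f ≈ 0.176 with slerp weights a = sin((1−f)δ)/sin δ ≈ 0.934, b = sin(fδ)/sin δ ≈ 0.252.
p = a·p₁ + b·p₂ ≈ (0.343, -0.884, -0.317); φ = arcsin(p_z) ≈ -18.47°, λ = atan2(p_y, p_x) ≈ -68.79°.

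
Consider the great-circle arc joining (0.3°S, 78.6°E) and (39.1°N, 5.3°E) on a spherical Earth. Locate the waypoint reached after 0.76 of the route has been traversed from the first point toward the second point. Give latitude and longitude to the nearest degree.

≈ (33°N, 27°E)

Convert each endpoint to a unit vector on the sphere (x = cos φ cos λ, y = cos φ sin λ, z = sin φ).
The central angle between the endpoints is δ = arccos(p₁·p₂) ≈ 1.349 rad (77.3°).
Interpolate at f = 0.76 with slerp weights a = sin((1−f)δ)/sin δ ≈ 0.326, b = sin(fδ)/sin δ ≈ 0.876.
p = a·p₁ + b·p₂ ≈ (0.742, 0.383, 0.551); φ = arcsin(p_z) ≈ 33.44°, λ = atan2(p_y, p_x) ≈ 27.28°.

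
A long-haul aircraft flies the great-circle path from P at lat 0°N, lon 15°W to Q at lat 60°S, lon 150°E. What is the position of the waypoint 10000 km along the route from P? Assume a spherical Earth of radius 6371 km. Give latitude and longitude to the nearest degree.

Write both endpoints as unit vectors p₁, p₂ with components (cos φ cos λ, cos φ sin λ, sin φ).
The central angle between the endpoints is δ = arccos(p₁·p₂) ≈ 2.075 rad (118.9°). The total great-circle distance is δ·R ≈ 2.075 × 6371 ≈ 13219 km, so the target fraction is f = 10000/13219 ≈ 0.757.
Interpolate at f ≈ 0.757 with slerp weights a = sin((1−f)δ)/sin δ ≈ 0.553, b = sin(fδ)/sin δ ≈ 1.142.
p = a·p₁ + b·p₂ ≈ (0.039, 0.142, -0.989); φ = arcsin(p_z) ≈ -81.50°, λ = atan2(p_y, p_x) ≈ 74.54°.

≈ lat 82°S, lon 75°E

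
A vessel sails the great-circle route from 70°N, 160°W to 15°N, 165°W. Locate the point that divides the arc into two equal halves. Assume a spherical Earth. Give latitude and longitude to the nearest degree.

≈ 43°N, 164°W

From cos δ = sin φ₁ sin φ₂ + cos φ₁ cos φ₂ cos Δλ, the central angle is δ ≈ 0.961 rad (55.1°).
Interpolate at f = 1/2 with slerp weights a = sin((1−f)δ)/sin δ ≈ 0.564, b = sin(fδ)/sin δ ≈ 0.564.
p = a·p₁ + b·p₂ ≈ (-0.707, -0.207, 0.676); φ = arcsin(p_z) ≈ 42.52°, λ = atan2(p_y, p_x) ≈ -163.69°.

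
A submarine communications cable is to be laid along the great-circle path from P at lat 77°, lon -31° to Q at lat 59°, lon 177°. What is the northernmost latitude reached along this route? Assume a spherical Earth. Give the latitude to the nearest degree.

The great circle lies in the plane with unit normal n̂ = (p₁ × p₂)/|p₁ × p₂|.
Here n̂_z ≈ -0.080; the vertex latitude is φ_max = arccos|n̂_z| ≈ 85.4°.
Check via Clairaut: cos φ_max = |cos φ₁| · sin C = cos(77.0°)·sin(20.8°) ≈ 0.080, again giving ≈ 85.4°.

≈ 85°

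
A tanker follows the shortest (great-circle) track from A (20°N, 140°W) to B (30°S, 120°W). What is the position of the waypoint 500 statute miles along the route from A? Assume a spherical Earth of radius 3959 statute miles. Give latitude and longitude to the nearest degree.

≈ (13°N, 137°W)

Write both endpoints as unit vectors p₁, p₂ with components (cos φ cos λ, cos φ sin λ, sin φ).
The central angle between the endpoints is δ = arccos(p₁·p₂) ≈ 0.935 rad (53.6°). The total great-circle distance is δ·R ≈ 0.935 × 3959 ≈ 3702 mi, so the target fraction is f = 500/3702 ≈ 0.135.
Interpolate at f ≈ 0.135 with slerp weights a = sin((1−f)δ)/sin δ ≈ 0.899, b = sin(fδ)/sin δ ≈ 0.157.
p = a·p₁ + b·p₂ ≈ (-0.715, -0.660, 0.229); φ = arcsin(p_z) ≈ 13.25°, λ = atan2(p_y, p_x) ≈ -137.27°.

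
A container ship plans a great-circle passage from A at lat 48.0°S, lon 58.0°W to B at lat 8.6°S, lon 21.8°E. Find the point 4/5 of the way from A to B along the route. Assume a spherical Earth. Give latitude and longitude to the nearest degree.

≈ lat 20°S, lon 11°E

Write both endpoints as unit vectors p₁, p₂ with components (cos φ cos λ, cos φ sin λ, sin φ).
The central angle between the endpoints is δ = arccos(p₁·p₂) ≈ 1.340 rad (76.8°).
Interpolate at f = 4/5 with slerp weights a = sin((1−f)δ)/sin δ ≈ 0.272, b = sin(fδ)/sin δ ≈ 0.902.
p = a·p₁ + b·p₂ ≈ (0.925, 0.177, -0.337); φ = arcsin(p_z) ≈ -19.70°, λ = atan2(p_y, p_x) ≈ 10.83°.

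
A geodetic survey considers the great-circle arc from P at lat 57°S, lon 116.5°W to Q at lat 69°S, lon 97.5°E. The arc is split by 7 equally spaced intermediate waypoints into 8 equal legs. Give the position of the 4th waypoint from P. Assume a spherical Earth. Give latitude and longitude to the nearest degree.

≈ lat 80°S, lon 155°W

Convert each endpoint to a unit vector on the sphere (x = cos φ cos λ, y = cos φ sin λ, z = sin φ).
The central angle between the endpoints is δ = arccos(p₁·p₂) ≈ 0.901 rad (51.6°).
Interpolate at f = 4/8 with slerp weights a = sin((1−f)δ)/sin δ ≈ 0.555, b = sin(fδ)/sin δ ≈ 0.555.
p = a·p₁ + b·p₂ ≈ (-0.161, -0.073, -0.984); φ = arcsin(p_z) ≈ -79.81°, λ = atan2(p_y, p_x) ≈ -155.49°.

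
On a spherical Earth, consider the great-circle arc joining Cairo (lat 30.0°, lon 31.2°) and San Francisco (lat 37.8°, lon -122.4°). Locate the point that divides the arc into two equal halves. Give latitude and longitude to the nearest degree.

≈ lat 71°, lon -35°

Write both endpoints as unit vectors p₁, p₂ with components (cos φ cos λ, cos φ sin λ, sin φ).
The central angle between the endpoints is δ = arccos(p₁·p₂) ≈ 1.882 rad (107.8°).
Interpolate at f = 1/2 with slerp weights a = sin((1−f)δ)/sin δ ≈ 0.849, b = sin(fδ)/sin δ ≈ 0.849.
p = a·p₁ + b·p₂ ≈ (0.269, -0.186, 0.945); φ = arcsin(p_z) ≈ 70.90°, λ = atan2(p_y, p_x) ≈ -34.55°.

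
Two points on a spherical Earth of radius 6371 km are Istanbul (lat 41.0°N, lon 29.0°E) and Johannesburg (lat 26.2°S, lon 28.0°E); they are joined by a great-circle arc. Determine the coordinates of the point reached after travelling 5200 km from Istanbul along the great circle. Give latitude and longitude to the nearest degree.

The haversine formula gives a central angle δ ≈ 1.173 rad (67.2°) between the endpoints. The total great-circle distance is δ·R ≈ 1.173 × 6371 ≈ 7473 km, so the target fraction is f = 5200/7473 ≈ 0.696.
Interpolate at f ≈ 0.696 with slerp weights a = sin((1−f)δ)/sin δ ≈ 0.379, b = sin(fδ)/sin δ ≈ 0.790.
p = a·p₁ + b·p₂ ≈ (0.876, 0.472, -0.100); φ = arcsin(p_z) ≈ -5.76°, λ = atan2(p_y, p_x) ≈ 28.29°.

≈ lat 6°S, lon 28°E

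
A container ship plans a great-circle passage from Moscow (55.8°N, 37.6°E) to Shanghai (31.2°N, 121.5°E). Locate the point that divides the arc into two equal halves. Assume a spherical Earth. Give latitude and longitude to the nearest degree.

≈ 51°N, 90°E

Write both endpoints as unit vectors p₁, p₂ with components (cos φ cos λ, cos φ sin λ, sin φ).
The central angle between the endpoints is δ = arccos(p₁·p₂) ≈ 1.071 rad (61.3°).
Interpolate at f = 1/2 with slerp weights a = sin((1−f)δ)/sin δ ≈ 0.581, b = sin(fδ)/sin δ ≈ 0.581.
p = a·p₁ + b·p₂ ≈ (-0.001, 0.623, 0.782); φ = arcsin(p_z) ≈ 51.44°, λ = atan2(p_y, p_x) ≈ 90.09°.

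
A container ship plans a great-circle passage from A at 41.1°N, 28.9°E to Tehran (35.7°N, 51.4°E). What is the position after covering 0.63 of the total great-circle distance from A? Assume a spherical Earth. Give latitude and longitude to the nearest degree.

≈ 38°N, 43°E

The haversine formula gives a central angle δ ≈ 0.321 rad (18.4°) between the endpoints.
Interpolate at f = 0.63 with slerp weights a = sin((1−f)δ)/sin δ ≈ 0.376, b = sin(fδ)/sin δ ≈ 0.637.
p = a·p₁ + b·p₂ ≈ (0.570, 0.541, 0.618); φ = arcsin(p_z) ≈ 38.20°, λ = atan2(p_y, p_x) ≈ 43.48°.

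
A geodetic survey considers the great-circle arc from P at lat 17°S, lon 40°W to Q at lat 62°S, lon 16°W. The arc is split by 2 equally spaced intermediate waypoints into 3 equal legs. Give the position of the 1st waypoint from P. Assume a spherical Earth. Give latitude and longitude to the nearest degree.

Write both endpoints as unit vectors p₁, p₂ with components (cos φ cos λ, cos φ sin λ, sin φ).
The central angle between the endpoints is δ = arccos(p₁·p₂) ≈ 0.839 rad (48.1°).
Interpolate at f = 1/3 with slerp weights a = sin((1−f)δ)/sin δ ≈ 0.713, b = sin(fδ)/sin δ ≈ 0.371.
p = a·p₁ + b·p₂ ≈ (0.690, -0.486, -0.536); φ = arcsin(p_z) ≈ -32.42°, λ = atan2(p_y, p_x) ≈ -35.19°.

≈ lat 32°S, lon 35°W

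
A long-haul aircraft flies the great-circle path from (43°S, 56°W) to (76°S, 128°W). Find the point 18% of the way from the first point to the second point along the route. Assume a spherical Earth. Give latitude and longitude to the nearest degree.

Convert each endpoint to a unit vector on the sphere (x = cos φ cos λ, y = cos φ sin λ, z = sin φ).
The central angle between the endpoints is δ = arccos(p₁·p₂) ≈ 0.772 rad (44.2°).
Interpolate at f = 0.18 with slerp weights a = sin((1−f)δ)/sin δ ≈ 0.848, b = sin(fδ)/sin δ ≈ 0.199.
p = a·p₁ + b·p₂ ≈ (0.317, -0.552, -0.771); φ = arcsin(p_z) ≈ -50.45°, λ = atan2(p_y, p_x) ≈ -60.11°.

≈ (50°S, 60°W)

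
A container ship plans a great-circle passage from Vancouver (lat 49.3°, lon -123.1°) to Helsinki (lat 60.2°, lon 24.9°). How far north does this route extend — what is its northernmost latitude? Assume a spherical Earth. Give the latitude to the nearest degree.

The great circle lies in the plane with unit normal n̂ = (p₁ × p₂)/|p₁ × p₂|.
Here n̂_z ≈ +0.186; the vertex latitude is φ_max = arccos|n̂_z| ≈ 79.3°.
Check via Clairaut: cos φ_max = |cos φ₁| · sin C = cos(49.3°)·sin(16.6°) ≈ 0.186, again giving ≈ 79.3°.

≈ 79°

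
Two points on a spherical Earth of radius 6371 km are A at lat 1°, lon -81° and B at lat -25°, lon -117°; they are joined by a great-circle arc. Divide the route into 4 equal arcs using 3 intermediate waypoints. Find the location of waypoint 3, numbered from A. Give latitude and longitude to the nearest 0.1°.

≈ lat -19.0°, lon -107.2°

The haversine formula gives a central angle δ ≈ 0.759 rad (43.5°) between the endpoints.
Interpolate at f = 3/4 with slerp weights a = sin((1−f)δ)/sin δ ≈ 0.274, b = sin(fδ)/sin δ ≈ 0.783.
p = a·p₁ + b·p₂ ≈ (-0.279, -0.903, -0.326); φ = arcsin(p_z) ≈ -19.04°, λ = atan2(p_y, p_x) ≈ -107.19°.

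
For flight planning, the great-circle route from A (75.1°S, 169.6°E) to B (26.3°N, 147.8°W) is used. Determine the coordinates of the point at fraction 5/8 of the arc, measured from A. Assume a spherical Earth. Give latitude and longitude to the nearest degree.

≈ (13°S, 155°W)

From cos δ = sin φ₁ sin φ₂ + cos φ₁ cos φ₂ cos Δλ, the central angle is δ ≈ 1.832 rad (105.0°).
Interpolate at f = 5/8 with slerp weights a = sin((1−f)δ)/sin δ ≈ 0.657, b = sin(fδ)/sin δ ≈ 0.943.
p = a·p₁ + b·p₂ ≈ (-0.881, -0.420, -0.217); φ = arcsin(p_z) ≈ -12.52°, λ = atan2(p_y, p_x) ≈ -154.52°.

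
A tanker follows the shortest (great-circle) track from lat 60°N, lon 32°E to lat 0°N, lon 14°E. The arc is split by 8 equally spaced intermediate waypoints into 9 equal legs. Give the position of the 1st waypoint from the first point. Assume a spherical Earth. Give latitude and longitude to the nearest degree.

≈ lat 54°N, lon 28°E

From cos δ = sin φ₁ sin φ₂ + cos φ₁ cos φ₂ cos Δλ, the central angle is δ ≈ 1.075 rad (61.6°).
Interpolate at f = 1/9 with slerp weights a = sin((1−f)δ)/sin δ ≈ 0.928, b = sin(fδ)/sin δ ≈ 0.135.
p = a·p₁ + b·p₂ ≈ (0.525, 0.279, 0.804); φ = arcsin(p_z) ≈ 53.52°, λ = atan2(p_y, p_x) ≈ 27.96°.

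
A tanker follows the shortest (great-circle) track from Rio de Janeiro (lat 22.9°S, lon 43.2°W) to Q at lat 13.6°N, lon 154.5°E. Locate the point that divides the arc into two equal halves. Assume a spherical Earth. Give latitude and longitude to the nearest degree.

≈ lat 28°S, lon 134°W

From cos δ = sin φ₁ sin φ₂ + cos φ₁ cos φ₂ cos Δλ, the central angle is δ ≈ 2.807 rad (160.8°).
Interpolate at f = 1/2 with slerp weights a = sin((1−f)δ)/sin δ ≈ 3.001, b = sin(fδ)/sin δ ≈ 3.001.
p = a·p₁ + b·p₂ ≈ (-0.617, -0.637, -0.462); φ = arcsin(p_z) ≈ -27.52°, λ = atan2(p_y, p_x) ≈ -134.12°.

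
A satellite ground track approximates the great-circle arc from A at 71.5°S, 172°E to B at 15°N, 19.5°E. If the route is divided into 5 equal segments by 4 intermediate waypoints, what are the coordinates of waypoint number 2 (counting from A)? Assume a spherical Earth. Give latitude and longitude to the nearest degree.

≈ 56°S, 37°E

From cos δ = sin φ₁ sin φ₂ + cos φ₁ cos φ₂ cos Δλ, the central angle is δ ≈ 2.114 rad (121.2°).
Interpolate at f = 2/5 with slerp weights a = sin((1−f)δ)/sin δ ≈ 1.116, b = sin(fδ)/sin δ ≈ 0.875.
p = a·p₁ + b·p₂ ≈ (0.446, 0.331, -0.832); φ = arcsin(p_z) ≈ -56.26°, λ = atan2(p_y, p_x) ≈ 36.61°.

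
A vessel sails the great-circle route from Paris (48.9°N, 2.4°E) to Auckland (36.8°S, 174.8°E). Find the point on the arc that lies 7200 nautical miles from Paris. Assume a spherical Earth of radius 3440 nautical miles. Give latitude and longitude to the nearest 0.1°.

≈ (7.5°N, 158.7°E)

Write both endpoints as unit vectors p₁, p₂ with components (cos φ cos λ, cos φ sin λ, sin φ).
The central angle between the endpoints is δ = arccos(p₁·p₂) ≈ 2.909 rad (166.7°). The total great-circle distance is δ·R ≈ 2.909 × 3440 ≈ 10008 nmi, so the target fraction is f = 7200/10008 ≈ 0.719.
Interpolate at f ≈ 0.719 with slerp weights a = sin((1−f)δ)/sin δ ≈ 3.166, b = sin(fδ)/sin δ ≈ 3.766.
p = a·p₁ + b·p₂ ≈ (-0.924, 0.360, 0.130); φ = arcsin(p_z) ≈ 7.47°, λ = atan2(p_y, p_x) ≈ 158.68°.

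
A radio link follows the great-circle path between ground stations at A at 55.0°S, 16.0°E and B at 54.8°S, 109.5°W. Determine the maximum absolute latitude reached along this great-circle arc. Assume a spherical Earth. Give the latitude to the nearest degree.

≈ 72°S

The great circle lies in the plane with unit normal n̂ = (p₁ × p₂)/|p₁ × p₂|.
Here n̂_z ≈ -0.306; the vertex latitude is φ_max = arccos|n̂_z| ≈ 72.2°.
Check via Clairaut: cos φ_max = |cos φ₁| · sin C = cos(55.0°)·sin(147.7°) ≈ 0.306, again giving ≈ 72.2°.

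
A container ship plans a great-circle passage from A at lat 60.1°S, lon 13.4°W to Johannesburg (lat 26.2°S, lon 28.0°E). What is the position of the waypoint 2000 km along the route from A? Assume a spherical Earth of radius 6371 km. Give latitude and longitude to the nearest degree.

≈ lat 48°S, lon 10°E

Write both endpoints as unit vectors p₁, p₂ with components (cos φ cos λ, cos φ sin λ, sin φ).
The central angle between the endpoints is δ = arccos(p₁·p₂) ≈ 0.770 rad (44.1°). The total great-circle distance is δ·R ≈ 0.770 × 6371 ≈ 4903 km, so the target fraction is f = 2000/4903 ≈ 0.408.
Interpolate at f ≈ 0.408 with slerp weights a = sin((1−f)δ)/sin δ ≈ 0.632, b = sin(fδ)/sin δ ≈ 0.444.
p = a·p₁ + b·p₂ ≈ (0.658, 0.114, -0.744); φ = arcsin(p_z) ≈ -48.09°, λ = atan2(p_y, p_x) ≈ 9.82°.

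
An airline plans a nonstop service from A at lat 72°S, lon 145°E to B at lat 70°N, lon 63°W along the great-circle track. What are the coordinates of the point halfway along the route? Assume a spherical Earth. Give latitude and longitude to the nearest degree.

Convert each endpoint to a unit vector on the sphere (x = cos φ cos λ, y = cos φ sin λ, z = sin φ).
The central angle between the endpoints is δ = arccos(p₁·p₂) ≈ 2.980 rad (170.8°).
Interpolate at f = 1/2 with slerp weights a = sin((1−f)δ)/sin δ ≈ 6.206, b = sin(fδ)/sin δ ≈ 6.206.
p = a·p₁ + b·p₂ ≈ (-0.607, -0.791, -0.071); φ = arcsin(p_z) ≈ -4.04°, λ = atan2(p_y, p_x) ≈ -127.51°.

≈ lat 4°S, lon 128°W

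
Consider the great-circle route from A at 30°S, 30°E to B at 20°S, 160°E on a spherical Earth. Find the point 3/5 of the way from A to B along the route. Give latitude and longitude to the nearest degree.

≈ 45°S, 116°E

Write both endpoints as unit vectors p₁, p₂ with components (cos φ cos λ, cos φ sin λ, sin φ).
The central angle between the endpoints is δ = arccos(p₁·p₂) ≈ 1.931 rad (110.6°).
Interpolate at f = 3/5 with slerp weights a = sin((1−f)δ)/sin δ ≈ 0.745, b = sin(fδ)/sin δ ≈ 0.979.
p = a·p₁ + b·p₂ ≈ (-0.305, 0.637, -0.708); φ = arcsin(p_z) ≈ -45.03°, λ = atan2(p_y, p_x) ≈ 115.59°.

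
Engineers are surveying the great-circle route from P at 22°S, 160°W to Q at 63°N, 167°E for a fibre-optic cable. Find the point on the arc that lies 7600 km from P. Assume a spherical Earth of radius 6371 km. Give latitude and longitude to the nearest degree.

The haversine formula gives a central angle δ ≈ 1.552 rad (88.9°) between the endpoints. The total great-circle distance is δ·R ≈ 1.552 × 6371 ≈ 9885 km, so the target fraction is f = 7600/9885 ≈ 0.769.
Interpolate at f ≈ 0.769 with slerp weights a = sin((1−f)δ)/sin δ ≈ 0.351, b = sin(fδ)/sin δ ≈ 0.930.
p = a·p₁ + b·p₂ ≈ (-0.717, -0.016, 0.697); φ = arcsin(p_z) ≈ 44.17°, λ = atan2(p_y, p_x) ≈ -178.69°.

≈ 44°N, 179°W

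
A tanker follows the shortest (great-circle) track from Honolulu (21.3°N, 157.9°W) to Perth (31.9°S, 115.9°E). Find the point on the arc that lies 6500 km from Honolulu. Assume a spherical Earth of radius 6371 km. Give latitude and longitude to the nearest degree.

The haversine formula gives a central angle δ ≈ 1.711 rad (98.0°) between the endpoints. The total great-circle distance is δ·R ≈ 1.711 × 6371 ≈ 10899 km, so the target fraction is f = 6500/10899 ≈ 0.596.
Interpolate at f ≈ 0.596 with slerp weights a = sin((1−f)δ)/sin δ ≈ 0.643, b = sin(fδ)/sin δ ≈ 0.861.
p = a·p₁ + b·p₂ ≈ (-0.874, 0.432, -0.221); φ = arcsin(p_z) ≈ -12.78°, λ = atan2(p_y, p_x) ≈ 153.72°.

≈ (13°S, 154°E)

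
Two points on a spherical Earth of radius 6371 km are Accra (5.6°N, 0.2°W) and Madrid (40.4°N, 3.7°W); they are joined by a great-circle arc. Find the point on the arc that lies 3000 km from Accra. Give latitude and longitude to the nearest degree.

From cos δ = sin φ₁ sin φ₂ + cos φ₁ cos φ₂ cos Δλ, the central angle is δ ≈ 0.610 rad (34.9°). The total great-circle distance is δ·R ≈ 0.610 × 6371 ≈ 3885 km, so the target fraction is f = 3000/3885 ≈ 0.772.
Interpolate at f ≈ 0.772 with slerp weights a = sin((1−f)δ)/sin δ ≈ 0.242, b = sin(fδ)/sin δ ≈ 0.792.
p = a·p₁ + b·p₂ ≈ (0.843, -0.040, 0.537); φ = arcsin(p_z) ≈ 32.48°, λ = atan2(p_y, p_x) ≈ -2.70°.

≈ 32°N, 3°W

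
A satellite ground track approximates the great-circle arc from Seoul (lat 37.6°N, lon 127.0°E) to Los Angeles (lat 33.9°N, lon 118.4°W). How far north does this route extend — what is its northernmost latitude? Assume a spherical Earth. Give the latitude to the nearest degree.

The great circle lies in the plane with unit normal n̂ = (p₁ × p₂)/|p₁ × p₂|.
Here n̂_z ≈ +0.599; the vertex latitude is φ_max = arccos|n̂_z| ≈ 53.2°.
Check via Clairaut: cos φ_max = |cos φ₁| · sin C = cos(37.6°)·sin(49.1°) ≈ 0.599, again giving ≈ 53.2°.

≈ 53°N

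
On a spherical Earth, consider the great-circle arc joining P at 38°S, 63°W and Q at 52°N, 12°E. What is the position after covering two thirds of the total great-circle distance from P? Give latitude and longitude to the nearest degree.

≈ 24°N, 21°W

The haversine formula gives a central angle δ ≈ 1.939 rad (111.1°) between the endpoints.
Interpolate at f = 2/3 with slerp weights a = sin((1−f)δ)/sin δ ≈ 0.645, b = sin(fδ)/sin δ ≈ 1.030.
p = a·p₁ + b·p₂ ≈ (0.851, -0.321, 0.415); φ = arcsin(p_z) ≈ 24.50°, λ = atan2(p_y, p_x) ≈ -20.67°.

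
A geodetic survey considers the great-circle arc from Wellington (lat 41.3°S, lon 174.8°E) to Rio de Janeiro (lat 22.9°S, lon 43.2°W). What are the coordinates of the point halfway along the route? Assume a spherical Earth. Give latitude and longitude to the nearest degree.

≈ lat 62°S, lon 98°W

Write both endpoints as unit vectors p₁, p₂ with components (cos φ cos λ, cos φ sin λ, sin φ).
The central angle between the endpoints is δ = arccos(p₁·p₂) ≈ 1.863 rad (106.8°).
Interpolate at f = 1/2 with slerp weights a = sin((1−f)δ)/sin δ ≈ 0.838, b = sin(fδ)/sin δ ≈ 0.838.
p = a·p₁ + b·p₂ ≈ (-0.064, -0.472, -0.879); φ = arcsin(p_z) ≈ -61.58°, λ = atan2(p_y, p_x) ≈ -97.76°.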